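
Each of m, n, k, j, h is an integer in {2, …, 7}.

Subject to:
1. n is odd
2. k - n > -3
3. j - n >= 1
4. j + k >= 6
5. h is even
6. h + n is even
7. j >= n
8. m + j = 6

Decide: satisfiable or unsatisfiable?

Constraint 5 makes h even and constraint 1 makes n odd, so h + n must be odd. Constraint 6 says h + n is even — contradiction.

Unsatisfiable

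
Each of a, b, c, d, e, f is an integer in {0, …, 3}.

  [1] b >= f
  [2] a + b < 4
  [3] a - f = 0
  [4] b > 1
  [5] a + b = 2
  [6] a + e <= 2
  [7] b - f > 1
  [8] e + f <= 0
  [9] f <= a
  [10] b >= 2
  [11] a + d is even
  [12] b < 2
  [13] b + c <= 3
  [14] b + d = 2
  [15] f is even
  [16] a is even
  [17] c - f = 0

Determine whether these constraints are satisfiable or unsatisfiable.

From constraint 4: b ≥ 2. From constraint 12: b ≤ 1. But 1 < 2, so no value of b works.

Unsatisfiable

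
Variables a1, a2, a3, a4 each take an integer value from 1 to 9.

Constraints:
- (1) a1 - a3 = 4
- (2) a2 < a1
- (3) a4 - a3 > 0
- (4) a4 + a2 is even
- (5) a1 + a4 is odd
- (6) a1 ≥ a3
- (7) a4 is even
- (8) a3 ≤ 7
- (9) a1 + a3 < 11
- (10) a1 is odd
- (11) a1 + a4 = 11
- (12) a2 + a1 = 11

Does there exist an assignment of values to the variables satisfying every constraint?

Setting (a1, a2, a3, a4) = (7, 4, 3, 4) satisfies everything: constraint 1: a1 - a3 = 4; constraint 3: a4 - a3 = 1; constraint 9: a1 + a3 = 10, and the others follow.

Satisfiable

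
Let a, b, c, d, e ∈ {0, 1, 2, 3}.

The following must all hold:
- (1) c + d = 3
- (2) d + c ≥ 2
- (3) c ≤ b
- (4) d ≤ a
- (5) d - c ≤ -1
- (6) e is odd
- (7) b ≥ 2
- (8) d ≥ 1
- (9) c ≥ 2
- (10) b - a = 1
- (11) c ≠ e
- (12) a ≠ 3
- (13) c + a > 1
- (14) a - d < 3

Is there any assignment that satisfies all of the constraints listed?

Satisfiable

One satisfying assignment is a = 1, b = 2, c = 2, d = 1, e = 1.
For the less obvious constraints — constraint 1: c + d = 3; constraint 2: d + c = 3 — and the others hold by inspection.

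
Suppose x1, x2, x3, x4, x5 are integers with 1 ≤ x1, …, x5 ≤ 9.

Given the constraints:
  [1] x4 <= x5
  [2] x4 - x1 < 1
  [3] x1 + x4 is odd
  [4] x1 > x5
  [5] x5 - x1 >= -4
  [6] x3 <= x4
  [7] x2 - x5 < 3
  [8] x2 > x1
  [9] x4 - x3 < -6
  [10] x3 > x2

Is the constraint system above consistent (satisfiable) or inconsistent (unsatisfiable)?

Unsatisfiable

Constraints 1, 4, 6, 8, and 10 give x4 ≤ x5, x5 < x1, x1 < x2, x2 < x3, x3 ≤ x4. Chaining: x4 ≤ x5 < x1 < x2 < x3 ≤ x4, which forces x4 < x4 — impossible.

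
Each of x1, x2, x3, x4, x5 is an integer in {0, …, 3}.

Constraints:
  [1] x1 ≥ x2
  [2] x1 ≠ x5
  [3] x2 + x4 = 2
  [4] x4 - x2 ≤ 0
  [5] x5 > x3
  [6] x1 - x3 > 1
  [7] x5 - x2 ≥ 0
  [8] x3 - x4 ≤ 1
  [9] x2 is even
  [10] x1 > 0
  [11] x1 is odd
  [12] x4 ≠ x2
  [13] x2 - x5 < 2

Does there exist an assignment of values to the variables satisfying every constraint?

Satisfiable

Setting (x1, x2, x3, x4, x5) = (3, 2, 0, 0, 2) satisfies everything: constraint 3: x2 + x4 = 2; constraint 4: x4 - x2 = -2; constraint 6: x1 - x3 = 3, and the others follow.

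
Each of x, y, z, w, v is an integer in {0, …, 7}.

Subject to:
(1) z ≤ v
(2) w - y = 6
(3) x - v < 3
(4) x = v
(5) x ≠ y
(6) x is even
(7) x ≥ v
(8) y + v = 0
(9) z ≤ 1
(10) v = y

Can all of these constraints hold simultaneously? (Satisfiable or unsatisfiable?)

From constraints 4 and 10, x = v = y, so x = y. But constraint 5 says x ≠ y. Contradiction.

Unsatisfiable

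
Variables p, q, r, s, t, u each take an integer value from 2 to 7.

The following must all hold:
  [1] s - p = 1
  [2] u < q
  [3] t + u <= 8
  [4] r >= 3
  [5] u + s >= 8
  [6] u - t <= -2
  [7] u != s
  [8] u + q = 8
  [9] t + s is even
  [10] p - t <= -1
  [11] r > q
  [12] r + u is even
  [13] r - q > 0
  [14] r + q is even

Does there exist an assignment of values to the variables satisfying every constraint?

Satisfiable

Setting (p, q, r, s, t, u) = (4, 5, 7, 5, 5, 3) satisfies everything: constraint 1: s - p = 1; constraint 3: t + u = 8; constraint 5: u + s = 8, and the others follow.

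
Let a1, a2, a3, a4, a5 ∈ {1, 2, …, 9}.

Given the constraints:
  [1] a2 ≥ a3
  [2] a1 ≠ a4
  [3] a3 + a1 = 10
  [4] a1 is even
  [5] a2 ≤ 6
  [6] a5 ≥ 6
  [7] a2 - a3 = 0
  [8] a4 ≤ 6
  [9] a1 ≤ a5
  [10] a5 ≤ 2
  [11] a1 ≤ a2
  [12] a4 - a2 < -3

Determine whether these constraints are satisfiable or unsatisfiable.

From constraints 1 and 5: a3 ≤ a2 ≤ 6. From constraints 9 and 10: a1 ≤ a5 ≤ 2. Hence a3 + a1 ≤ 8. But constraint 3 requires a3 + a1 = 10, and 10 > 8. Contradiction.

Unsatisfiable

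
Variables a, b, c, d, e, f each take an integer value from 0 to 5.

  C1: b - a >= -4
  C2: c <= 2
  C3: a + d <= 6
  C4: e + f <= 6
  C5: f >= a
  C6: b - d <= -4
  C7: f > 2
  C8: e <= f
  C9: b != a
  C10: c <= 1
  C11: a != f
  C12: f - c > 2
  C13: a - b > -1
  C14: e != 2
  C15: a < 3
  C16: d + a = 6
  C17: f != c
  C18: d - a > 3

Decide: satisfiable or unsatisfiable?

Try a = 1, b = 0, c = 1, d = 5, e = 1, f = 5.
Check constraint 1: b - a = -1; constraint 3: a + d = 6; constraint 4: e + f = 6. The remaining constraints are straightforward to verify.

Satisfiable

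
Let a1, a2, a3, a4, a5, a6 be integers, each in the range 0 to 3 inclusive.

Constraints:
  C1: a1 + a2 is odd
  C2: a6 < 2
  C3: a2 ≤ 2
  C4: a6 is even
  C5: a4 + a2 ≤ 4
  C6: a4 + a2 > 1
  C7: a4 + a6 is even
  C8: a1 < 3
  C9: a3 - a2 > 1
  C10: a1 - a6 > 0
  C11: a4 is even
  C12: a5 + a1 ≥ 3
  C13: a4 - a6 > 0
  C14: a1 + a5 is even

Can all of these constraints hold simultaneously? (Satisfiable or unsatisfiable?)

Try a1 = 1, a2 = 0, a3 = 3, a4 = 2, a5 = 3, a6 = 0.
Check constraint 5: a4 + a2 = 2; constraint 6: a4 + a2 = 2; constraint 9: a3 - a2 = 3. The remaining constraints are straightforward to verify.

Satisfiable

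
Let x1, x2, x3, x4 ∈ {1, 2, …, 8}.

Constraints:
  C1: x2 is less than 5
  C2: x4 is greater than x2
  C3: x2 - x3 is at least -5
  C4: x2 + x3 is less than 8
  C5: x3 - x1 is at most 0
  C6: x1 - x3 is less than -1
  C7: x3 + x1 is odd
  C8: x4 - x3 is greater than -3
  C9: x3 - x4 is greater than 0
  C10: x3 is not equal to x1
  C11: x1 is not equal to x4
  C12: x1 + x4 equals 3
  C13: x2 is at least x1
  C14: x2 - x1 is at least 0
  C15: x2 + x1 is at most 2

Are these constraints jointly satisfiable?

Constraints 2, 5, 9, and 14 give x4 < x3, x3 ≤ x1, x1 ≤ x2, x2 < x4. Chaining: x4 < x3 ≤ x1 ≤ x2 < x4, which forces x4 < x4 — impossible.

Unsatisfiable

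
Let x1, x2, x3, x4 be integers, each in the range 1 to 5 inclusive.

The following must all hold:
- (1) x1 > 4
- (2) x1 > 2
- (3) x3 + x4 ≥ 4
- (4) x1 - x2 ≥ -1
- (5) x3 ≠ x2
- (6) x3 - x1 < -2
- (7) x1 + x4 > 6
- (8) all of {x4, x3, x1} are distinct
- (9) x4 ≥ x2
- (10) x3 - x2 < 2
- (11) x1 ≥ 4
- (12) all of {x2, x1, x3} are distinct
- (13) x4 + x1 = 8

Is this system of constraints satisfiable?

Satisfiable

The assignment x1 = 5, x2 = 3, x3 = 2, x4 = 3 works:
  constraint 3 holds since x3 + x4 = 5.
  constraint 4 holds since x1 - x2 = 2.
The rest check out directly.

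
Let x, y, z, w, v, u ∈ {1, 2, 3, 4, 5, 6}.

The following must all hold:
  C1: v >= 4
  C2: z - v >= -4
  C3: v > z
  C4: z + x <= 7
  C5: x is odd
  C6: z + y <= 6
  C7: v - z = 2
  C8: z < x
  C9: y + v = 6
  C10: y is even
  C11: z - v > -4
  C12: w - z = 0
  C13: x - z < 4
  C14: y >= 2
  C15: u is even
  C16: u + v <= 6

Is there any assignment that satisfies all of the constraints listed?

Satisfiable

One satisfying assignment is x = 5, y = 2, z = 2, w = 2, v = 4, u = 2.
For the less obvious constraints — constraint 2: z - v = -2; constraint 4: z + x = 7 — and the others hold by inspection.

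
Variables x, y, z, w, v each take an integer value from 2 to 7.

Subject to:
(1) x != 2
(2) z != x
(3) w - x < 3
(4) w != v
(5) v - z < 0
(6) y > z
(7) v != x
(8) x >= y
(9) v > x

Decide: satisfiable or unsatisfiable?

Unsatisfiable

Constraints 5, 6, 8, and 9 give z < y, y ≤ x, x < v, v < z. Chaining: z < y ≤ x < v < z, which forces z < z — impossible.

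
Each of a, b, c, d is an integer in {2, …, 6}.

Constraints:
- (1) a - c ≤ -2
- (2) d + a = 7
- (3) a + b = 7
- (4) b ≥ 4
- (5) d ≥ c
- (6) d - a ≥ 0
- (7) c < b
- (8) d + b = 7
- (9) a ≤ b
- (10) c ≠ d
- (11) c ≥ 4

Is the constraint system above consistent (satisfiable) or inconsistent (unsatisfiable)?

Unsatisfiable

From constraints 5 and 11: d ≥ c ≥ 4. From constraint 4: b ≥ 4. Hence d + b ≥ 8. But constraint 8 requires d + b = 7, and 7 < 8. Contradiction.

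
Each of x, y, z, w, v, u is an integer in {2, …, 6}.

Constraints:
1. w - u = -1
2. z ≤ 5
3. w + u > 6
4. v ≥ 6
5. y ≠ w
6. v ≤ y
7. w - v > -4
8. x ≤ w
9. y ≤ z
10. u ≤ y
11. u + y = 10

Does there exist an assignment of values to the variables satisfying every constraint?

Unsatisfiable

From constraints 4 and 6: y ≥ v and v ≥ 6, so y ≥ 6. From constraints 2 and 9: y ≤ z and z ≤ 5, so y ≤ 5. But 5 < 6, so no value of y works.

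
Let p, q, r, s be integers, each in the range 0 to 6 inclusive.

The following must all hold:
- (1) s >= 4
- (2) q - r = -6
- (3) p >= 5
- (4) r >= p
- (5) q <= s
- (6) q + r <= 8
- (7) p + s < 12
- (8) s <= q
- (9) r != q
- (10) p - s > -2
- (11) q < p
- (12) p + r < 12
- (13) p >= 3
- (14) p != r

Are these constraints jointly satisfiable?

Unsatisfiable

From constraints 1 and 8: q ≥ s ≥ 4. From constraints 3 and 4: r ≥ p ≥ 5. Hence q + r ≥ 9. But constraint 6 requires q + r ≤ 8, and 8 < 9. Contradiction.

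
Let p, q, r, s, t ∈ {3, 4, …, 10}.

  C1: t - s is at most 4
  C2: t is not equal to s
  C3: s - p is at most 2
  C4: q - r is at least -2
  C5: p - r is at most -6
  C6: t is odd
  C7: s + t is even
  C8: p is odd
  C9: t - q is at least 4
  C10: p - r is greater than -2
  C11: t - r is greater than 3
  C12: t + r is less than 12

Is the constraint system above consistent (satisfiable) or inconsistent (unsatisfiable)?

Constraints 1, 3, 4, 5, and 9 give p − s ≥ -2, s − t ≥ -4, t − q ≥ 4, q − r ≥ -2, r − p ≥ 6.
Adding all 5 inequalities: the left sides telescope to 0, and the right sides sum to (-2) + (-4) + 4 + (-2) + 6 = 2. So 0 ≥ 2, which is false.

Unsatisfiable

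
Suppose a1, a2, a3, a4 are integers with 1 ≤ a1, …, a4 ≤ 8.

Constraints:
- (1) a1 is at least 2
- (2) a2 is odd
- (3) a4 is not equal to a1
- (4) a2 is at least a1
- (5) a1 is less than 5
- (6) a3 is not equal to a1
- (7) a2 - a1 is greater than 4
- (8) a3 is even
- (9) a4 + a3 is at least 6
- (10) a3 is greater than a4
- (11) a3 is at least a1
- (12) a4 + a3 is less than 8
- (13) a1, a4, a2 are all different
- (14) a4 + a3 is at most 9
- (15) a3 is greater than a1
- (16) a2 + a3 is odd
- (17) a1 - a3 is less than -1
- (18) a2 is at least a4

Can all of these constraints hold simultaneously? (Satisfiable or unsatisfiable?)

Try a1 = 2, a2 = 7, a3 = 6, a4 = 1.
Check constraint 7: a2 - a1 = 5; constraint 9: a4 + a3 = 7. The remaining constraints are straightforward to verify.

Satisfiable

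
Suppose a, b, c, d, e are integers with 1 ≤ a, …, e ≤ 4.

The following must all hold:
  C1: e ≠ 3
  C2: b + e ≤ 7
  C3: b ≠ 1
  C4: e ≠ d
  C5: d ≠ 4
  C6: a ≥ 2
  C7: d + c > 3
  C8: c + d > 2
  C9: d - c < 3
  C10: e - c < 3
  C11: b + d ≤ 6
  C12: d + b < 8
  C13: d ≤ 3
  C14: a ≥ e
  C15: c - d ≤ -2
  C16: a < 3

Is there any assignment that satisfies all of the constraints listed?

Satisfiable

Take a = 2, b = 3, c = 1, d = 3, e = 1. Then constraint 2: b + e = 4; constraint 7: d + c = 4; constraint 8: c + d = 4, and every other listed constraint is also met.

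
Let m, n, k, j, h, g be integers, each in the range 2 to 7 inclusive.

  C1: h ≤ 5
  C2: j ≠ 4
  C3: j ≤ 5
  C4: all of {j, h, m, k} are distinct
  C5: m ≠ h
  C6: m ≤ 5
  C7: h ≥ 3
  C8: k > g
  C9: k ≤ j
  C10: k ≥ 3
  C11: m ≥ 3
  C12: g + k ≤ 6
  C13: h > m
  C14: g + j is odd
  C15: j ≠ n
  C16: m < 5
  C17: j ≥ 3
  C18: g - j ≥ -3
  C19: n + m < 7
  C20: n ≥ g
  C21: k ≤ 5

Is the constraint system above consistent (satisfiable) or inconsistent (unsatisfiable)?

Unsatisfiable

Constraints 1, 3, 6, 7, 10, 11, 17, and 21 confine each of j, h, m, k to the 3 values {3, …, 5}.
Constraint 4 requires all 4 of them to be distinct, but only 3 values are available — impossible by the pigeonhole principle.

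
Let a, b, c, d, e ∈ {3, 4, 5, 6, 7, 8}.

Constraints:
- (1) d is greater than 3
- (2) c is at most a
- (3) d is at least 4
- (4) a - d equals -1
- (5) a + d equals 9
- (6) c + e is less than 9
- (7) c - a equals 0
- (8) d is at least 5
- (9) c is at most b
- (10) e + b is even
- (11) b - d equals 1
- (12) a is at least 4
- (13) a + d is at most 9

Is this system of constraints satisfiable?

Satisfiable

One satisfying assignment is a = 4, b = 6, c = 4, d = 5, e = 4.
For the less obvious constraints — constraint 4: a - d = -1; constraint 5: a + d = 9; constraint 6: c + e = 8 — and the others hold by inspection.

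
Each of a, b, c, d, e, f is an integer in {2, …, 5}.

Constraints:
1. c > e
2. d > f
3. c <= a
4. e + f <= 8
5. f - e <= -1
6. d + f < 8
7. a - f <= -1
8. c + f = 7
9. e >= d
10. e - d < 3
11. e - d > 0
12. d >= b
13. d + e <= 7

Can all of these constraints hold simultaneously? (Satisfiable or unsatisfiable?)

Constraints 1, 2, 3, 7, and 11 give d < e, e < c, c ≤ a, a < f, f < d. Chaining: d < e < c ≤ a < f < d, which forces d < d — impossible.

Unsatisfiable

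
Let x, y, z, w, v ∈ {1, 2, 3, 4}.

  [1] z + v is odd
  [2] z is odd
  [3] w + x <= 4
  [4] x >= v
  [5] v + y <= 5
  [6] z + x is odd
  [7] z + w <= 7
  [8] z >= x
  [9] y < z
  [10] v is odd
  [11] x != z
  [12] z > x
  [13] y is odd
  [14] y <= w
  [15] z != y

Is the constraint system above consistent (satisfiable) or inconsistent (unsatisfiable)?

Constraint 2 makes z odd and constraint 10 makes v odd, so z + v must be even. Constraint 1 says z + v is odd — contradiction.

Unsatisfiable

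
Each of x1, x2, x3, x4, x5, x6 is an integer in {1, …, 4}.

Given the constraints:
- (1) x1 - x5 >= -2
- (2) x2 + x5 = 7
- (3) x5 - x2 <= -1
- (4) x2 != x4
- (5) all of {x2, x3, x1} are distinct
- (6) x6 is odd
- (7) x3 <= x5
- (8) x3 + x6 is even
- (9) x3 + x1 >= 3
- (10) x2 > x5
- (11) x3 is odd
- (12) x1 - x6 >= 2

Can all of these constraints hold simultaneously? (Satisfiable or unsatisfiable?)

The assignment x1 = 3, x2 = 4, x3 = 1, x4 = 3, x5 = 3, x6 = 1 works:
  constraint 1 holds since x1 - x5 = 0.
  constraint 2 holds since x2 + x5 = 7.
The rest check out directly.

Satisfiable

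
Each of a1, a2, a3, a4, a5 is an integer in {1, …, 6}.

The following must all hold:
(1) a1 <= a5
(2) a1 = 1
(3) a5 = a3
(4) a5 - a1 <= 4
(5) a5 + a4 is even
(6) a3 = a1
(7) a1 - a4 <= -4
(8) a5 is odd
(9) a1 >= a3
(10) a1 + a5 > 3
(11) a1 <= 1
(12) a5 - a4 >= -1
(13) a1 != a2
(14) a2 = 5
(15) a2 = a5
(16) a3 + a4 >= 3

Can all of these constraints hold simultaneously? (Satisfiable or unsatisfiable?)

Constraint 14 fixes a2 = 5 and constraint 2 fixes a1 = 1. Constraints 3, 6, and 15 give a2 = a5 = a3 = a1, so a2 = a1. But 5 ≠ 1 — contradiction.

Unsatisfiable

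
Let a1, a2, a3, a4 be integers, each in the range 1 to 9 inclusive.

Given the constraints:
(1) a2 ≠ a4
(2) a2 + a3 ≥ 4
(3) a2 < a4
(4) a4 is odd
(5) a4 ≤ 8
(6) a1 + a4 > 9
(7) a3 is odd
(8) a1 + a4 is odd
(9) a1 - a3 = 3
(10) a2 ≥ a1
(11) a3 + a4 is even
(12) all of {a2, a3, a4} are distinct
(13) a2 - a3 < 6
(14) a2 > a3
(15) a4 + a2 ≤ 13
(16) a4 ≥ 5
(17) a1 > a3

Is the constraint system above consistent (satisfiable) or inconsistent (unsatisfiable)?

Satisfiable

Setting (a1, a2, a3, a4) = (4, 5, 1, 7) satisfies everything: constraint 2: a2 + a3 = 6; constraint 6: a1 + a4 = 11; constraint 9: a1 - a3 = 3, and the others follow.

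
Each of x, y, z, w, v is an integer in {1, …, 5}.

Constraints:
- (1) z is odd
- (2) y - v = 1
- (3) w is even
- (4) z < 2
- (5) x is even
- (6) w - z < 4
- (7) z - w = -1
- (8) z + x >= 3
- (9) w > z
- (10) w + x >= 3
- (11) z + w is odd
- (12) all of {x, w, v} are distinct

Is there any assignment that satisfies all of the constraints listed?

One satisfying assignment is x = 4, y = 2, z = 1, w = 2, v = 1.
For the less obvious constraints — constraint 2: y - v = 1; constraint 6: w - z = 1 — and the others hold by inspection.

Satisfiable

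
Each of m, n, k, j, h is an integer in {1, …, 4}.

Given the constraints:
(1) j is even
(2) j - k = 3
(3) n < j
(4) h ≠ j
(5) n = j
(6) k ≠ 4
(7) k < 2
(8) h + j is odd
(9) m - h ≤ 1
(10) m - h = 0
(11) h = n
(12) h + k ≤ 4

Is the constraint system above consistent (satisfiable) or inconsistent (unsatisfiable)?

From constraints 5 and 11, h = n = j, so h = j. But constraint 4 says h ≠ j. Contradiction.

Unsatisfiable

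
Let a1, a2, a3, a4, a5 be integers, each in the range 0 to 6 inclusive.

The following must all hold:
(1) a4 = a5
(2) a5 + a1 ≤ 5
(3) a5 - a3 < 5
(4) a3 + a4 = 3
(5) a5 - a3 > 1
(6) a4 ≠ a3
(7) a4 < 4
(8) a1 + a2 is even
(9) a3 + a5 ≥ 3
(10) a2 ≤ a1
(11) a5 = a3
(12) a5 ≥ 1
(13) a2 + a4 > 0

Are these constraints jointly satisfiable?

Unsatisfiable

From constraints 1 and 11, a4 = a5 = a3, so a4 = a3. But constraint 6 says a4 ≠ a3. Contradiction.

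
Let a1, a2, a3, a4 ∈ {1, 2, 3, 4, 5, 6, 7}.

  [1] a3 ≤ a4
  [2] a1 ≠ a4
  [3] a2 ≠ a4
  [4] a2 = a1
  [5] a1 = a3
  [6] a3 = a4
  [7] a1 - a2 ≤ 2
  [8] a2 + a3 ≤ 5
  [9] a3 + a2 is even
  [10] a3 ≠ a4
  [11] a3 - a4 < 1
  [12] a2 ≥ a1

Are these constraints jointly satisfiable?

From constraints 4, 5, and 6, a2 = a1 = a3 = a4, so a2 = a4. But constraint 3 says a2 ≠ a4. Contradiction.

Unsatisfiable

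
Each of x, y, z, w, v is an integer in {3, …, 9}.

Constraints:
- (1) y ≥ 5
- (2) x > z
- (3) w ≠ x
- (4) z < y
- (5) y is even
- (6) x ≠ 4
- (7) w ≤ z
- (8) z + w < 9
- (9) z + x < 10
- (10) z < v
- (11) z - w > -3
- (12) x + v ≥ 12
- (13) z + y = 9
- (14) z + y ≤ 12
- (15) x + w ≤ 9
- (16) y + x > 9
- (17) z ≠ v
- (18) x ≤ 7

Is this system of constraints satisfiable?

Setting (x, y, z, w, v) = (6, 6, 3, 3, 9) satisfies everything: constraint 8: z + w = 6; constraint 9: z + x = 9, and the others follow.

Satisfiable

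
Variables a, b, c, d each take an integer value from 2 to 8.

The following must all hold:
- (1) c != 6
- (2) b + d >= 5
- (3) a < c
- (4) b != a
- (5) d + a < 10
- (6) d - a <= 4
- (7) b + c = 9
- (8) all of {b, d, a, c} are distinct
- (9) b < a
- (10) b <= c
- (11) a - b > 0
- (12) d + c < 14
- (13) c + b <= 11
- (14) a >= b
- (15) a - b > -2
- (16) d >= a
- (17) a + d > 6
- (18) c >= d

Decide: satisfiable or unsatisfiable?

Satisfiable

Try a = 3, b = 2, c = 7, d = 5.
Check constraint 2: b + d = 7; constraint 5: d + a = 8. The remaining constraints are straightforward to verify.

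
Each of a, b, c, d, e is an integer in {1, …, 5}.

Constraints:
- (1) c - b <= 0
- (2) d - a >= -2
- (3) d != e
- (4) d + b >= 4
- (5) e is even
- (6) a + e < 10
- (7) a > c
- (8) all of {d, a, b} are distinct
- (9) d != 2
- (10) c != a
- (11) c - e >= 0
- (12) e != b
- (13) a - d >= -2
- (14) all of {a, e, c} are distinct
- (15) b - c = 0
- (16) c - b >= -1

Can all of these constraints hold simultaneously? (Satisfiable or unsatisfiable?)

Try a = 5, b = 3, c = 3, d = 4, e = 2.
Check constraint 1: c - b = 0; constraint 2: d - a = -1. The remaining constraints are straightforward to verify.

Satisfiable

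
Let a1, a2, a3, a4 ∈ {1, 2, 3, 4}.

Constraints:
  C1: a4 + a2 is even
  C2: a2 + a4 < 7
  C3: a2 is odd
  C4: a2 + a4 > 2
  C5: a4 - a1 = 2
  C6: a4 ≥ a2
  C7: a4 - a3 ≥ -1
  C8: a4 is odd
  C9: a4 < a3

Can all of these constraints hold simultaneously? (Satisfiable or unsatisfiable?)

Satisfiable

Setting (a1, a2, a3, a4) = (1, 1, 4, 3) satisfies everything: constraint 2: a2 + a4 = 4; constraint 4: a2 + a4 = 4, and the others follow.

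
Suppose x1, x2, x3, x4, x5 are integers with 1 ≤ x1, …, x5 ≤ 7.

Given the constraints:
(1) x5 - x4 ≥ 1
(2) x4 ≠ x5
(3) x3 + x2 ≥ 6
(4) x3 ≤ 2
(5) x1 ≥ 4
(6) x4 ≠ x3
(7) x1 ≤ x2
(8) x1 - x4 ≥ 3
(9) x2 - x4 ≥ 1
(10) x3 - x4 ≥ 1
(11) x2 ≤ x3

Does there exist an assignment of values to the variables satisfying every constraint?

From constraints 5 and 7: x2 ≥ x1 and x1 ≥ 4, so x2 ≥ 4. From constraints 4 and 11: x2 ≤ x3 and x3 ≤ 2, so x2 ≤ 2. But 2 < 4, so no value of x2 works.

Unsatisfiable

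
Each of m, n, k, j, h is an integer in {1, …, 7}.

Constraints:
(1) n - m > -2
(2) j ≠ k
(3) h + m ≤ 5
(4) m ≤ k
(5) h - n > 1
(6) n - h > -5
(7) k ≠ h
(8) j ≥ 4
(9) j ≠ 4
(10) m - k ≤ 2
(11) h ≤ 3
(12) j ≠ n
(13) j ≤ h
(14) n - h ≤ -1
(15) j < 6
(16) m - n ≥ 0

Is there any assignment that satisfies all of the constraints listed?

From constraints 8 and 13: h ≥ j and j ≥ 4, so h ≥ 4. From constraint 11: h ≤ 3. But 3 < 4, so no value of h works.

Unsatisfiable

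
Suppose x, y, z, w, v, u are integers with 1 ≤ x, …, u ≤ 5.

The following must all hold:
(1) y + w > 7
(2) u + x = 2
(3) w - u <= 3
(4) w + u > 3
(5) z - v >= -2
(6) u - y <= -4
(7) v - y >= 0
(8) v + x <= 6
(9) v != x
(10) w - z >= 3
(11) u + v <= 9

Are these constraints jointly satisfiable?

Unsatisfiable

Constraints 3, 5, 6, 7, and 10 give u − w ≥ -3, w − z ≥ 3, z − v ≥ -2, v − y ≥ 0, y − u ≥ 4.
Adding all 5 inequalities: the left sides telescope to 0, and the right sides sum to (-3) + 3 + (-2) + 0 + 4 = 2. So 0 ≥ 2, which is false.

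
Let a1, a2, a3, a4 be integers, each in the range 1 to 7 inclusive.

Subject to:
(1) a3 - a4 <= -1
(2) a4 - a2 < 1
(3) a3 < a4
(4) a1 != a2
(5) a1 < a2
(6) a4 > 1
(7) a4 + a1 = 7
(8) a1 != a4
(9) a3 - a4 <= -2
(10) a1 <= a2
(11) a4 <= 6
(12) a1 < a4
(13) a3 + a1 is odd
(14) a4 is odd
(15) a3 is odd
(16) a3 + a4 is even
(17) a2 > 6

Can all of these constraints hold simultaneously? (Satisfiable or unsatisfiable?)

The assignment a1 = 2, a2 = 7, a3 = 1, a4 = 5 works:
  constraint 1 holds since a3 - a4 = -4.
  constraint 2 holds since a4 - a2 = -2.
The rest check out directly.

Satisfiable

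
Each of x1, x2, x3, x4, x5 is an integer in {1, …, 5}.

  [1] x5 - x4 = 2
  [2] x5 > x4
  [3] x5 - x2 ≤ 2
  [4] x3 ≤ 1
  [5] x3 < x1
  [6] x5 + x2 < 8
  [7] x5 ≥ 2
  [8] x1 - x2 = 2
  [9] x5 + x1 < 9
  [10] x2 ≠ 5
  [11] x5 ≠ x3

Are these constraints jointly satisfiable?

Satisfiable

Take x1 = 5, x2 = 3, x3 = 1, x4 = 1, x5 = 3. Then constraint 1: x5 - x4 = 2; constraint 3: x5 - x2 = 0, and every other listed constraint is also met.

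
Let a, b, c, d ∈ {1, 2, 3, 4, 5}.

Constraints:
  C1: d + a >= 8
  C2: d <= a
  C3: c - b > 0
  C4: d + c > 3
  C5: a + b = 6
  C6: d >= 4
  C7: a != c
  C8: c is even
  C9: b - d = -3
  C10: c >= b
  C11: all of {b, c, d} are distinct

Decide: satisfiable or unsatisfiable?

Satisfiable

The assignment a = 5, b = 1, c = 2, d = 4 works:
  constraint 1 holds since d + a = 9.
  constraint 3 holds since c - b = 1.
The rest check out directly.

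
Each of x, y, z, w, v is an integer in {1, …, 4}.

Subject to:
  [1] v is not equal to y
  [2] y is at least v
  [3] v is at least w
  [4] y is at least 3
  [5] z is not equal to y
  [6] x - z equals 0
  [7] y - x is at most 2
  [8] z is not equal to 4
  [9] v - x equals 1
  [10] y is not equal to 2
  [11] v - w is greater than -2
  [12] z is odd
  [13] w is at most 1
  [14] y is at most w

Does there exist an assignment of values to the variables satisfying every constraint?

Unsatisfiable

From constraints 4 and 14: w ≥ y and y ≥ 3, so w ≥ 3. From constraint 13: w ≤ 1. But 1 < 3, so no value of w works.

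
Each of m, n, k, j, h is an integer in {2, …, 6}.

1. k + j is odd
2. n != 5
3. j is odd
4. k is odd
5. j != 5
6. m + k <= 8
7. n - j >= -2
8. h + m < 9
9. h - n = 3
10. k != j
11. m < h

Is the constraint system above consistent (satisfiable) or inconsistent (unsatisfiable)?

Constraint 4 makes k odd and constraint 3 makes j odd, so k + j must be even. Constraint 1 says k + j is odd — contradiction.

Unsatisfiable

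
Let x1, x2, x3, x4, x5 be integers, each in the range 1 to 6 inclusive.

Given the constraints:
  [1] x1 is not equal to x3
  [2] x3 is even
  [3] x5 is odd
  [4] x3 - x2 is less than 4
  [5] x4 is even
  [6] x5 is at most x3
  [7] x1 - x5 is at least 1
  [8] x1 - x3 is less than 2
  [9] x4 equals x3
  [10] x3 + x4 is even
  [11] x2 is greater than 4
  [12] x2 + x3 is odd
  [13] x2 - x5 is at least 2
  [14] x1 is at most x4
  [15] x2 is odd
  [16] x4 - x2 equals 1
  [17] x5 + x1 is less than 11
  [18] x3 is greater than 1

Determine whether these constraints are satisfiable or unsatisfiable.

Take x1 = 5, x2 = 5, x3 = 6, x4 = 6, x5 = 3. Then constraint 4: x3 - x2 = 1; constraint 7: x1 - x5 = 2; constraint 8: x1 - x3 = -1, and every other listed constraint is also met.

Satisfiable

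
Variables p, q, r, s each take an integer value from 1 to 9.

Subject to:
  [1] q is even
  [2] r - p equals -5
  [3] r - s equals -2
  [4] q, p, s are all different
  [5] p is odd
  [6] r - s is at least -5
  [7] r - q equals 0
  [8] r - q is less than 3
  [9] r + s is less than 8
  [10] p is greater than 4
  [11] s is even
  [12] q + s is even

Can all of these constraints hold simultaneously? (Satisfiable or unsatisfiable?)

Satisfiable

Take p = 7, q = 2, r = 2, s = 4. Then constraint 2: r - p = -5; constraint 3: r - s = -2, and every other listed constraint is also met.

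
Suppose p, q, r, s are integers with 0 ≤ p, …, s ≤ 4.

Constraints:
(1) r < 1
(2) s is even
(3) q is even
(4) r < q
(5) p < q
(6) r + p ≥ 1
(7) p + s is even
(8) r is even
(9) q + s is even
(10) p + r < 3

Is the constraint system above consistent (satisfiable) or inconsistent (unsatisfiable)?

Setting (p, q, r, s) = (2, 4, 0, 2) satisfies everything: constraint 6: r + p = 2; constraint 10: p + r = 2, and the others follow.

Satisfiable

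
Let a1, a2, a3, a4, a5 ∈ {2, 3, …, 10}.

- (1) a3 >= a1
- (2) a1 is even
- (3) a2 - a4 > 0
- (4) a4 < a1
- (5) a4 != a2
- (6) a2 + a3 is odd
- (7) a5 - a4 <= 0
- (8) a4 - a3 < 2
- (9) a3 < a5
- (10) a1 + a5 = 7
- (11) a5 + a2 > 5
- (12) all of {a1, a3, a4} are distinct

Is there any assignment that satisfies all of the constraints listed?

Constraints 1, 4, 7, and 9 give a3 < a5, a5 ≤ a4, a4 < a1, a1 ≤ a3. Chaining: a3 < a5 ≤ a4 < a1 ≤ a3, which forces a3 < a3 — impossible.

Unsatisfiable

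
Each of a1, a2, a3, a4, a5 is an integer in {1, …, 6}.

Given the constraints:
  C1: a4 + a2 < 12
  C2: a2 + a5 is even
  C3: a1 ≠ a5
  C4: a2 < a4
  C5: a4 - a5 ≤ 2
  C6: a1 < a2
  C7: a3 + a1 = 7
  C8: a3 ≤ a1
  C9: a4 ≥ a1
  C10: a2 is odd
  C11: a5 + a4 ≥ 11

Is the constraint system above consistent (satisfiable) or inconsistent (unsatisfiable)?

Satisfiable

One satisfying assignment is a1 = 4, a2 = 5, a3 = 3, a4 = 6, a5 = 5.
For the less obvious constraints — constraint 1: a4 + a2 = 11; constraint 5: a4 - a5 = 1; constraint 7: a3 + a1 = 7 — and the others hold by inspection.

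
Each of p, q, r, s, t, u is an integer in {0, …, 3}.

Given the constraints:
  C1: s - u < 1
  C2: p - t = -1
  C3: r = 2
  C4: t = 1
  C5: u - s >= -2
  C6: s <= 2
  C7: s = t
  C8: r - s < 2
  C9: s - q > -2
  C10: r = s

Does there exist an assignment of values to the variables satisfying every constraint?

Constraint 3 fixes r = 2 and constraint 4 fixes t = 1. Constraints 7 and 10 give r = s = t, so r = t. But 2 ≠ 1 — contradiction.

Unsatisfiable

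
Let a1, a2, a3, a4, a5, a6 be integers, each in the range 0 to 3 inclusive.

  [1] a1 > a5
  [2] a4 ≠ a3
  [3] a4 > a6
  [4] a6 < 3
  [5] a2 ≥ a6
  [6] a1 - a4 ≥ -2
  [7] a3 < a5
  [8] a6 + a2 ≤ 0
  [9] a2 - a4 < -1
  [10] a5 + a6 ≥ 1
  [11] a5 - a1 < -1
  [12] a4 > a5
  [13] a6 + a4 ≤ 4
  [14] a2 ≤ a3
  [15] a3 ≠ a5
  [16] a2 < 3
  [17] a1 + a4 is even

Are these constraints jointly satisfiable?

Satisfiable

Setting (a1, a2, a3, a4, a5, a6) = (3, 0, 0, 3, 1, 0) satisfies everything: constraint 6: a1 - a4 = 0; constraint 8: a6 + a2 = 0; constraint 9: a2 - a4 = -3, and the others follow.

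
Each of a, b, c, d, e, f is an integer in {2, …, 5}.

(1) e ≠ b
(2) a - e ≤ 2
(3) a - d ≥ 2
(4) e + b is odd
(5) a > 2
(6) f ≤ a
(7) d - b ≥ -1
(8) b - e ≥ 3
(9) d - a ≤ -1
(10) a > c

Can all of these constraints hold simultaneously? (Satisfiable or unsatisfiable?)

Constraints 2, 3, 7, and 8 give e − a ≥ -2, a − d ≥ 2, d − b ≥ -1, b − e ≥ 3.
Adding all 4 inequalities: the left sides telescope to 0, and the right sides sum to (-2) + 2 + (-1) + 3 = 2. So 0 ≥ 2, which is false.

Unsatisfiable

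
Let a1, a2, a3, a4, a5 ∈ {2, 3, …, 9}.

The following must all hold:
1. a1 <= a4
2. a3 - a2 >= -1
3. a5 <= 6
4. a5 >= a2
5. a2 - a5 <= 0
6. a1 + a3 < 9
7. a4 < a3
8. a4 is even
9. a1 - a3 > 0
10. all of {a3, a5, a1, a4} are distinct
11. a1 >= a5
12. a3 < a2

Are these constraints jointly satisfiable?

Constraints 1, 5, 7, 11, and 12 give a3 < a2, a2 ≤ a5, a5 ≤ a1, a1 ≤ a4, a4 < a3. Chaining: a3 < a2 ≤ a5 ≤ a1 ≤ a4 < a3, which forces a3 < a3 — impossible.

Unsatisfiable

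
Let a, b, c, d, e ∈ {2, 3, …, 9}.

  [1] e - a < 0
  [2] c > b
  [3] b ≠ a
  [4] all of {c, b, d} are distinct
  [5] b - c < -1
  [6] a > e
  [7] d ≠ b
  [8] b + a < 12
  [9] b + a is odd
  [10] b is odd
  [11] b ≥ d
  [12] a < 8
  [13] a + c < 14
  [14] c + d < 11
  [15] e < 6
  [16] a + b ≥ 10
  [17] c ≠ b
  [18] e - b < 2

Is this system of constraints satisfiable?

Satisfiable

Setting (a, b, c, d, e) = (6, 5, 7, 3, 5) satisfies everything: constraint 1: e - a = -1; constraint 5: b - c = -2, and the others follow.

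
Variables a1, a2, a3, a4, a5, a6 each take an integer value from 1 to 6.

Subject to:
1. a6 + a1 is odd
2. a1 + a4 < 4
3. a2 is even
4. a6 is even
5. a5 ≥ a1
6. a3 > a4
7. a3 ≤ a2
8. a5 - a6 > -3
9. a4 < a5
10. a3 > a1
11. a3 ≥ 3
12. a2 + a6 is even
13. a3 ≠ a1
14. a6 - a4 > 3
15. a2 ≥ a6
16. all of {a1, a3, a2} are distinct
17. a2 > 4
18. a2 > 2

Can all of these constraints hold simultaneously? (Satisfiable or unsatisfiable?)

Try a1 = 1, a2 = 6, a3 = 5, a4 = 2, a5 = 5, a6 = 6.
Check constraint 2: a1 + a4 = 3; constraint 8: a5 - a6 = -1. The remaining constraints are straightforward to verify.

Satisfiable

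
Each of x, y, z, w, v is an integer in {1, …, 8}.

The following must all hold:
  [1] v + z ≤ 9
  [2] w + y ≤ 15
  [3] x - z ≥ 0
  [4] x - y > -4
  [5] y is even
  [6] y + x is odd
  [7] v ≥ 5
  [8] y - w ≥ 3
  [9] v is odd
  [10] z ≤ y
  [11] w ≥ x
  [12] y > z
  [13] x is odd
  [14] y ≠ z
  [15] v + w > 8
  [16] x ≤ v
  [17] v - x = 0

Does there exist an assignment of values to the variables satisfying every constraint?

Satisfiable

Try x = 5, y = 8, z = 2, w = 5, v = 5.
Check constraint 1: v + z = 7; constraint 2: w + y = 13; constraint 3: x - z = 3. The remaining constraints are straightforward to verify.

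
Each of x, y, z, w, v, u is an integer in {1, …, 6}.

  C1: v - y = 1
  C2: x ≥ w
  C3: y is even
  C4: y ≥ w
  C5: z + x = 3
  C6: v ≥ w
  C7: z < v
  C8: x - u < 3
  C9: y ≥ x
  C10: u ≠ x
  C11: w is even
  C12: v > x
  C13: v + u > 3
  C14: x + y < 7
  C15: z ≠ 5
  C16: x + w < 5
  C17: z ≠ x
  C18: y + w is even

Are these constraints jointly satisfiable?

Satisfiable

The assignment x = 2, y = 2, z = 1, w = 2, v = 3, u = 1 works:
  constraint 1 holds since v - y = 1.
  constraint 5 holds since z + x = 3.
  constraint 8 holds since x - u = 1.
The rest check out directly.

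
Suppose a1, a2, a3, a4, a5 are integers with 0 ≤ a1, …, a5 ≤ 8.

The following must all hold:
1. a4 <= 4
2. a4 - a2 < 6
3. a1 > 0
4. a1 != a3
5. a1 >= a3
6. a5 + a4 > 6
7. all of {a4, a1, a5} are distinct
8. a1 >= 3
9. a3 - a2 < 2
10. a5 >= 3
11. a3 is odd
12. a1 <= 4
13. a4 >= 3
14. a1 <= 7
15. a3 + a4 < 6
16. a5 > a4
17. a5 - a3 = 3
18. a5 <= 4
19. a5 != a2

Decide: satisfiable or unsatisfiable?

Unsatisfiable

Constraints 1, 8, 10, 12, 13, and 18 confine each of a4, a1, a5 to the 2 values {3, 4}.
Constraint 7 requires all 3 of them to be distinct, but only 2 values are available — impossible by the pigeonhole principle.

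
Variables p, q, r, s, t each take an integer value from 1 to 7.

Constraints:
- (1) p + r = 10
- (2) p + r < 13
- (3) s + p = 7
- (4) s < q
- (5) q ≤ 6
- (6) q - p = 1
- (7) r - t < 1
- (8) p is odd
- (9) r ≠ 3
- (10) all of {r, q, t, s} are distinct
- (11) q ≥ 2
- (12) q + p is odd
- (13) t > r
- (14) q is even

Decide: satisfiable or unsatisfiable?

Setting (p, q, r, s, t) = (5, 6, 5, 2, 7) satisfies everything: constraint 1: p + r = 10; constraint 2: p + r = 10, and the others follow.

Satisfiable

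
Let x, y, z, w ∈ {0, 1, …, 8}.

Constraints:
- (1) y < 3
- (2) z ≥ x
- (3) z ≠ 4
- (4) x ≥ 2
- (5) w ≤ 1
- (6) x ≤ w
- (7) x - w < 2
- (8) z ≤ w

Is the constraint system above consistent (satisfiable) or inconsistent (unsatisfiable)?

From constraints 2 and 4: z ≥ x and x ≥ 2, so z ≥ 2. From constraints 5 and 8: z ≤ w and w ≤ 1, so z ≤ 1. But 1 < 2, so no value of z works.

Unsatisfiable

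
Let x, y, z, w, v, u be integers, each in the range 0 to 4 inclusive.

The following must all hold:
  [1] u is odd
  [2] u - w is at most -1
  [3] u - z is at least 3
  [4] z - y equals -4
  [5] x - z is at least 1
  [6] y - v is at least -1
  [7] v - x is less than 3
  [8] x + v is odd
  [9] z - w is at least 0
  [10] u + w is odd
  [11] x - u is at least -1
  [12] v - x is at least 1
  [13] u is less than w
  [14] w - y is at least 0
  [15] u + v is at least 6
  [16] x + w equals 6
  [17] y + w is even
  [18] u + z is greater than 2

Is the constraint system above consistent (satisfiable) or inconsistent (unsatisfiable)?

Constraints 3, 6, 9, 11, 12, and 14 give u − z ≥ 3, z − w ≥ 0, w − y ≥ 0, y − v ≥ -1, v − x ≥ 1, x − u ≥ -1.
Adding all 6 inequalities: the left sides telescope to 0, and the right sides sum to 3 + 0 + 0 + (-1) + 1 + (-1) = 2. So 0 ≥ 2, which is false.

Unsatisfiable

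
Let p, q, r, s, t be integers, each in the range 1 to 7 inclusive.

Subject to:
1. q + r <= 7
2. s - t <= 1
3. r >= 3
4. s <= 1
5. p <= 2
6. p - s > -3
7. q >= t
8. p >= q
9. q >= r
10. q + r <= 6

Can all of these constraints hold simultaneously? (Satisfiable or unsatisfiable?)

Unsatisfiable

From constraints 3 and 9: q ≥ r and r ≥ 3, so q ≥ 3. From constraints 5 and 8: q ≤ p and p ≤ 2, so q ≤ 2. But 2 < 3, so no value of q works.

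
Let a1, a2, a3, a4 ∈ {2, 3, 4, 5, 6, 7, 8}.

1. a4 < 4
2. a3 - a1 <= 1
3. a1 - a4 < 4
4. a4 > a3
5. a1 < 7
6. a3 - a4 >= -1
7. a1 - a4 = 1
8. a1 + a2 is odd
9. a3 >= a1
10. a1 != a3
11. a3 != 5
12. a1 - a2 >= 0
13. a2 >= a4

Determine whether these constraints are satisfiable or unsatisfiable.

Unsatisfiable

Constraints 4, 9, 12, and 13 give a1 ≤ a3, a3 < a4, a4 ≤ a2, a2 ≤ a1. Chaining: a1 ≤ a3 < a4 ≤ a2 ≤ a1, which forces a1 < a1 — impossible.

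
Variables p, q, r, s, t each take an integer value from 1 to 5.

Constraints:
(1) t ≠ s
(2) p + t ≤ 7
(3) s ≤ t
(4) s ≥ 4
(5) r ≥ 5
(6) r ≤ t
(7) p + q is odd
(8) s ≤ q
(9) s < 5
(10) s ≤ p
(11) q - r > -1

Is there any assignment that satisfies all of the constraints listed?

From constraints 4 and 10: p ≥ s ≥ 4. From constraints 5 and 6: t ≥ r ≥ 5. Hence p + t ≥ 9. But constraint 2 requires p + t ≤ 7, and 7 < 9. Contradiction.

Unsatisfiable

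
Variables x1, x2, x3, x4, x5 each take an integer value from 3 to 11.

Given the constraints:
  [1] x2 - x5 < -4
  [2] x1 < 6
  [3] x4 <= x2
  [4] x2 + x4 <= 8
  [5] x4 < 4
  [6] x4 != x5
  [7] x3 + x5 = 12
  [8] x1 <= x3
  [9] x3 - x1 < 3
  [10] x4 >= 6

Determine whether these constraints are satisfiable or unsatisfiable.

Unsatisfiable

From constraint 10: x4 ≥ 6. From constraint 5: x4 ≤ 3. But 3 < 6, so no value of x4 works.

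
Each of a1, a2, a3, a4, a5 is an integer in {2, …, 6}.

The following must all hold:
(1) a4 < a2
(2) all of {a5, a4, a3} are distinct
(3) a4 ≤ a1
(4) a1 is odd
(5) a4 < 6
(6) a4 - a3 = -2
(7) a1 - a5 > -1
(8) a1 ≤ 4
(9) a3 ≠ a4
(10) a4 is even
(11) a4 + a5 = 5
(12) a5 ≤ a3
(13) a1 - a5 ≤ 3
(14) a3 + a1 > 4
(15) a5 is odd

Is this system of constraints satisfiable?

The assignment a1 = 3, a2 = 6, a3 = 4, a4 = 2, a5 = 3 works:
  constraint 6 holds since a4 - a3 = -2.
  constraint 7 holds since a1 - a5 = 0.
  constraint 11 holds since a4 + a5 = 5.
The rest check out directly.

Satisfiable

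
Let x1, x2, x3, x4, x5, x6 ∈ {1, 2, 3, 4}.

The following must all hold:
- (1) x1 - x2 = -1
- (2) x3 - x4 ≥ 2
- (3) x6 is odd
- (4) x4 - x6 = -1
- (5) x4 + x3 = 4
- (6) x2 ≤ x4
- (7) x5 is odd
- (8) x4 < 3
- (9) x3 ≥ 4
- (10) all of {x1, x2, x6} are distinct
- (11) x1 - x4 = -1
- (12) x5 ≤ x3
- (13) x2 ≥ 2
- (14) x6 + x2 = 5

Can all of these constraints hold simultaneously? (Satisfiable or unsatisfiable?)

Unsatisfiable

From constraints 6 and 13: x4 ≥ x2 ≥ 2. From constraint 9: x3 ≥ 4. Hence x4 + x3 ≥ 6. But constraint 5 requires x4 + x3 = 4, and 4 < 6. Contradiction.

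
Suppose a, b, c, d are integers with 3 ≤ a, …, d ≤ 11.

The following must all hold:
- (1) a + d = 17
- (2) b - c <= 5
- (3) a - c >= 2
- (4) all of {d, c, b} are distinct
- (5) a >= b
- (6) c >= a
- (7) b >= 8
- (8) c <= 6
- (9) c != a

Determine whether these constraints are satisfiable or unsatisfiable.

Unsatisfiable

From constraints 5 and 7: a ≥ b and b ≥ 8, so a ≥ 8. From constraints 6 and 8: a ≤ c and c ≤ 6, so a ≤ 6. But 6 < 8, so no value of a works.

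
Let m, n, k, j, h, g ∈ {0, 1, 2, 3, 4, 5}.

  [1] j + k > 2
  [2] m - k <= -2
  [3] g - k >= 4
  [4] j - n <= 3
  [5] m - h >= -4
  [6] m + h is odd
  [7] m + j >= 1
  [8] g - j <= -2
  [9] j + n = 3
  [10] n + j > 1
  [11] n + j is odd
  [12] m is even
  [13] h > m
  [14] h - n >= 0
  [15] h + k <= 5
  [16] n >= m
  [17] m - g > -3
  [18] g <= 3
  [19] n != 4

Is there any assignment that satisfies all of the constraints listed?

Constraints 2, 3, 4, 5, 8, and 14 give n − j ≥ -3, j − g ≥ 2, g − k ≥ 4, k − m ≥ 2, m − h ≥ -4, h − n ≥ 0.
Adding all 6 inequalities: the left sides telescope to 0, and the right sides sum to (-3) + 2 + 4 + 2 + (-4) + 0 = 1. So 0 ≥ 1, which is false.

Unsatisfiable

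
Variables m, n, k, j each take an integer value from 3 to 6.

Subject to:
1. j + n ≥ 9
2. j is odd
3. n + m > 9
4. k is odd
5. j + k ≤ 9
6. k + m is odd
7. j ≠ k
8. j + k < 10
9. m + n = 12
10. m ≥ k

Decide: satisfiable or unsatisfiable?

Satisfiable

Try m = 6, n = 6, k = 5, j = 3.
Check constraint 1: j + n = 9; constraint 3: n + m = 12; constraint 5: j + k = 8. The remaining constraints are straightforward to verify.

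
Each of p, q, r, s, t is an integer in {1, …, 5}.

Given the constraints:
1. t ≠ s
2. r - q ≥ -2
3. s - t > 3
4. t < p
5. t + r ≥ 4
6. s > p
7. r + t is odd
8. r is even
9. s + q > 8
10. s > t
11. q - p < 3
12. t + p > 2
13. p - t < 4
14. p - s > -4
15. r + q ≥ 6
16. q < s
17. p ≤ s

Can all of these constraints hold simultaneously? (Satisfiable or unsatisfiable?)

Satisfiable

The assignment p = 4, q = 4, r = 4, s = 5, t = 1 works:
  constraint 2 holds since r - q = 0.
  constraint 3 holds since s - t = 4.
  constraint 5 holds since t + r = 5.
The rest check out directly.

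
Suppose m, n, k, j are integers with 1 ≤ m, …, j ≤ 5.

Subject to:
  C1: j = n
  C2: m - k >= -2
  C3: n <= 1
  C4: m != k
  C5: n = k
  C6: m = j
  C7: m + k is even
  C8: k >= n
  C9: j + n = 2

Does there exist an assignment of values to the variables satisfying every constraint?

From constraints 1, 5, and 6, m = j = n = k, so m = k. But constraint 4 says m ≠ k. Contradiction.

Unsatisfiable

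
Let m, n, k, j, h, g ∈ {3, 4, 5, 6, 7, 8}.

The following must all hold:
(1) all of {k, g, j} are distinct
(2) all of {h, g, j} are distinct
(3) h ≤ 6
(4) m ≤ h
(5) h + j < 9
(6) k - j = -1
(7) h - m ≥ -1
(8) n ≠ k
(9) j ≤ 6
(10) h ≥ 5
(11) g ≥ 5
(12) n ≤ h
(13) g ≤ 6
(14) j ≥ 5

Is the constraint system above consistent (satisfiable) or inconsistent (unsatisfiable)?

Unsatisfiable

Constraints 3, 9, 10, 11, 13, and 14 confine each of h, g, j to the 2 values {5, 6}.
Constraint 2 requires all 3 of them to be distinct, but only 2 values are available — impossible by the pigeonhole principle.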